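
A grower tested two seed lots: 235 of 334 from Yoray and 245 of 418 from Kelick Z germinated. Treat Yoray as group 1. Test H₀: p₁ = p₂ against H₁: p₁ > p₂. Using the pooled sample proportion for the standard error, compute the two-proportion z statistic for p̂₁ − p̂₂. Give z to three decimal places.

p̂₁ = 235/334 = 0.703593, p̂₂ = 245/418 = 0.586124.
Pooled p̂ = (235+245)/(334+418) = 480/752 = 0.638298.
SE = √(p̂(1−p̂)(1/n₁+1/n₂)) = √(0.638298·0.361702·0.00538636) = √(0.00124357) = 0.035264.
z = (0.703593 − 0.586124)/0.035264 = 0.117469/0.035264 = 3.331.
p-value = P(Z > 3.331) ≈ 0.0004.

z = 3.331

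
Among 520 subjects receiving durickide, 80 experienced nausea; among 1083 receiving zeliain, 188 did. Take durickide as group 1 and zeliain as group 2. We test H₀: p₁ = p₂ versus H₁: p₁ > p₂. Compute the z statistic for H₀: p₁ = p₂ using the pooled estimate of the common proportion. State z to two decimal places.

z = -0.99

p̂₁ = 80/520 ≈ 0.1538, p̂₂ = 188/1083 ≈ 0.1736.
Pooled p̂ = (80+188)/(520+1083) = 268/1603 = 0.1672.
SE = √(0.139235 × 0.00284644) = 0.0199.
z = (0.1538 − 0.1736)/0.0199 = -0.0198/0.0199 = -0.99.
p-value = P(Z > -0.992) ≈ 0.8394.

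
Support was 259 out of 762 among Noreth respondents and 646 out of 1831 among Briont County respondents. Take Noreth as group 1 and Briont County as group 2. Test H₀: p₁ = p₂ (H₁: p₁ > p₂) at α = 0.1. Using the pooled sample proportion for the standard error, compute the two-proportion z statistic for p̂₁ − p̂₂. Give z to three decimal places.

p̂₁ = 259/762 ≈ 0.339895, p̂₂ = 646/1831 ≈ 0.352813.
Pooled p̂ = (259+646)/(762+1831) = 905/2593 = 0.349017.
SE = √(0.227204 × 0.00185849) = 0.020549.
z = (0.339895 − 0.352813)/0.020549 = -0.012918/0.020549 = -0.629.
p-value = P(Z > -0.629) ≈ 0.7352. With α = 0.1, fail to reject H₀.

z = -0.629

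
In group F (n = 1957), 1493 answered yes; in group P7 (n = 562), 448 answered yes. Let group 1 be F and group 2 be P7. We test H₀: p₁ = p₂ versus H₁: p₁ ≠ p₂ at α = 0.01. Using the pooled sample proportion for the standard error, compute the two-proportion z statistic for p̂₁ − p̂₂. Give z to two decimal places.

p̂₁ = 1493/1957 ≈ 0.76290, p̂₂ = 448/562 ≈ 0.79715.
Pooled p̂ = (1493+448)/(1957+562) = 1941/2519 = 0.77054.
SE = √(p̂(1−p̂)(1/n₁+1/n₂)) = √(0.77054·0.22946·0.00229035) = √(0.000404947) = 0.02012.
z = (0.76290 − 0.79715)/0.02012 = -0.03425/0.02012 = -1.70.
p-value = 2·P(Z > 1.702) ≈ 0.0887. With α = 0.01, fail to reject H₀.

z = -1.70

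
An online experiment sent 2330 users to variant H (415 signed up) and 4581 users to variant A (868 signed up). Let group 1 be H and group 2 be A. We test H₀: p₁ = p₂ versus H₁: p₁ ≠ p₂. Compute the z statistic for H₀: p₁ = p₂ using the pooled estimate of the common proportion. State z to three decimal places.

z = -1.149

p̂₁ = 415/2330 ≈ 0.178112, p̂₂ = 868/4581 ≈ 0.189478.
Pooled p̂ = (415+868)/(2330+4581) = 1283/6911 = 0.185646.
SE = √(0.151182 × 0.000647477) = 0.009894.
z = (0.178112 − 0.189478)/0.009894 = -0.011366/0.009894 = -1.149.
p-value = 2·P(Z > 1.149) ≈ 0.2506.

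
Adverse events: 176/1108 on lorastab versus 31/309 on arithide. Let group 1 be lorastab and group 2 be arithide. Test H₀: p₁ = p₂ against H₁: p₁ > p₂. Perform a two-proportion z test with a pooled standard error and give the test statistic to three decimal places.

p̂₁ = 176/1108 = 0.15884, p̂₂ = 31/309 = 0.10032.
Pooled p̂ = (176+31)/(1108+309) = 207/1417 = 0.14608.
SE = √(p̂(1−p̂)(1/n₁+1/n₂)) = √(0.14608·0.85392·0.00413877) = √(0.000516283) = 0.02272.
z = (0.15884 − 0.10032)/0.02272 = 0.05852/0.02272 = 2.576.
p-value = P(Z > 2.576) ≈ 0.0050.

z = 2.576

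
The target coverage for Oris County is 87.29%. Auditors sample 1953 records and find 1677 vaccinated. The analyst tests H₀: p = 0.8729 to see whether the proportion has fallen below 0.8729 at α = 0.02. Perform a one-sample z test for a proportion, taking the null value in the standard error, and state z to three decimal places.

p̂ = 1677/1953 = 0.858679.
SE = √(p₀(1−p₀)/n) = √(0.11095/1953) = 0.007537.
z = (0.858679 − 0.8729)/0.007537 = -0.014221/0.007537 = -1.887.
p-value = P(Z < -1.887) ≈ 0.0296. With α = 0.02, fail to reject H₀.

z = -1.887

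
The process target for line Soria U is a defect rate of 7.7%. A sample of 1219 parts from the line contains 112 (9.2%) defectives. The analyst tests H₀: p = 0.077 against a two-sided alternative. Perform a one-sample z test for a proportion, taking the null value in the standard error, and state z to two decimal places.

p̂ = 112/1219 ≈ 0.09188.
SE = √(p₀(1−p₀)/n) = √(0.071071/1219) = 0.00764.
z = (0.09188 − 0.077)/0.00764 = 0.01488/0.00764 = 1.95.
p-value = 2·P(Z > 1.949) ≈ 0.0513.

z = 1.95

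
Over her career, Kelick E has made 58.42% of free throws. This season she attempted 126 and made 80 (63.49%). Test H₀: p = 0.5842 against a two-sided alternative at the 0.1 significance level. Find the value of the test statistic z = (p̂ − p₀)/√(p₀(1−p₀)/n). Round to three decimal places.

p̂ = 80/126 = 0.63492.
SE = √(p₀(1−p₀)/n) = √(0.24291/126) = 0.04391.
z = (0.63492 − 0.5842)/0.04391 = 0.05072/0.04391 = 1.155.
p-value = 2·P(Z > 1.155) ≈ 0.2480. With α = 0.1, fail to reject H₀.

z = 1.155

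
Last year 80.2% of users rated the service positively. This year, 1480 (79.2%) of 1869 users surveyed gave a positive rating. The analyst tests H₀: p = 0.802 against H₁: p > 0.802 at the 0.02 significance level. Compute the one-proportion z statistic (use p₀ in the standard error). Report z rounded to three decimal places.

z = -1.099

p̂ = 1480/1869 ≈ 0.79187.
SE = √(p₀(1−p₀)/n) = √(0.1588/1869) = 0.00922.
z = (0.79187 − 0.802)/0.00922 = -0.01013/0.00922 = -1.099.
p-value = P(Z > -1.099) ≈ 0.8642, so at α = 0.02 we fail to reject H₀.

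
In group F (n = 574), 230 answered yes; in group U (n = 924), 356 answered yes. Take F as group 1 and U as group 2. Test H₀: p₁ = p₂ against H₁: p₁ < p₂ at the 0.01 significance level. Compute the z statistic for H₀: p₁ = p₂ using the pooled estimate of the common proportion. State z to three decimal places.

z = 0.594

p̂₁ = 230/574 = 0.40070, p̂₂ = 356/924 = 0.38528.
Pooled p̂ = (230+356)/(574+924) = 586/1498 = 0.39119.
SE = √(p̂(1−p̂)(1/n₁+1/n₂)) = √(0.39119·0.60881·0.00282441) = √(0.000672662) = 0.02594.
z = (0.40070 − 0.38528)/0.02594 = 0.01542/0.02594 = 0.594.
p-value = P(Z < 0.594) ≈ 0.7239; since p > α = 0.01, fail to reject H₀.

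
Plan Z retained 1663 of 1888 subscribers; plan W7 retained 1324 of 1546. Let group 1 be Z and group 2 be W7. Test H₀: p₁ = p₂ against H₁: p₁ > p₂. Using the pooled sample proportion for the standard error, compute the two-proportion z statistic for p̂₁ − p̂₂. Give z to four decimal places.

z = 2.1161

p̂₁ = 1663/1888 = 0.8808263, p̂₂ = 1324/1546 = 0.8564036.
Pooled p̂ = (1663+1324)/(1888+1546) = 2987/3434 = 0.8698311.
SE = √(p̂(1−p̂)(1/n₁+1/n₂)) = √(0.8698311·0.1301689·0.00117649) = √(0.000133208) = 0.0115416.
z = (0.8808263 − 0.8564036)/0.0115416 = 0.0244227/0.0115416 = 2.1161.
p-value = P(Z > 2.116) ≈ 0.0172.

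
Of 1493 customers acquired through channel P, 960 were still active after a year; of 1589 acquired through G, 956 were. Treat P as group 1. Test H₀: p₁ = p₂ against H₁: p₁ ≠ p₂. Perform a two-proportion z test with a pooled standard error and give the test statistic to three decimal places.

z = 2.366

p̂₁ = 960/1493 ≈ 0.64300, p̂₂ = 956/1589 ≈ 0.60164.
Pooled p̂ = (960+956)/(1493+1589) = 1916/3082 = 0.62167.
SE = √(p̂(1−p̂)(1/n₁+1/n₂)) = √(0.62167·0.37833·0.00129912) = √(0.000305547) = 0.01748.
z = (0.64300 − 0.60164)/0.01748 = 0.04136/0.01748 = 2.366.
Two-sided p-value ≈ 2·Φ(−2.366) = 0.0180.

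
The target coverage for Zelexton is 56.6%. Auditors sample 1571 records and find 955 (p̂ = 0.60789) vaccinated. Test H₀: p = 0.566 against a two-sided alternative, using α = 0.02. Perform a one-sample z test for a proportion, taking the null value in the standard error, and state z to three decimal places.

z = 3.350

p̂ = 955/1571 = 0.607893.
SE = √(p₀(1−p₀)/n) = √(0.24564/1571) = 0.012504.
z = (0.607893 − 0.566)/0.012504 = 0.041893/0.012504 = 3.350.
p-value = 2·P(Z > 3.350) ≈ 0.0008. With α = 0.02, reject H₀.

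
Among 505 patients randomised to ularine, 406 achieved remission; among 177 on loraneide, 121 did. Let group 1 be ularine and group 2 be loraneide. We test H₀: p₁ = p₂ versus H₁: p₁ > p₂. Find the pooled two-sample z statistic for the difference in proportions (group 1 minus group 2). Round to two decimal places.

p̂₁ = 406/505 ≈ 0.8040, p̂₂ = 121/177 ≈ 0.6836.
Pooled p̂ = (406+121)/(505+177) = 527/682 = 0.7727.
SE = √(0.17562 × 0.00762992) = 0.0366.
z = (0.8040 − 0.6836)/0.0366 = 0.1204/0.0366 = 3.29.
p-value = P(Z > 3.288) ≈ 0.0005.

z = 3.29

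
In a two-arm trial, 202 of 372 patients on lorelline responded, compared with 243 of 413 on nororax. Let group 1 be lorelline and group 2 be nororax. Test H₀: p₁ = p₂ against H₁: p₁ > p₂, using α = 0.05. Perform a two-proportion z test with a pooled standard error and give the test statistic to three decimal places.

p̂₁ = 202/372 = 0.54301, p̂₂ = 243/413 = 0.58838.
Pooled p̂ = (202+243)/(372+413) = 445/785 = 0.56688.
SE = √(p̂(1−p̂)(1/n₁+1/n₂)) = √(0.56688·0.43312·0.00510948) = √(0.00125452) = 0.03542.
z = (0.54301 − 0.58838)/0.03542 = -0.04537/0.03542 = -1.281.
p-value = P(Z > -1.281) ≈ 0.8999, so at α = 0.05 we fail to reject H₀.

z = -1.281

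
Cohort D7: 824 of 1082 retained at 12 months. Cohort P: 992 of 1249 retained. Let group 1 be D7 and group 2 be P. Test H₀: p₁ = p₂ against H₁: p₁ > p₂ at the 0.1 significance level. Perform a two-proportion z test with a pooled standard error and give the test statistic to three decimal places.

p̂₁ = 824/1082 ≈ 0.76155, p̂₂ = 992/1249 ≈ 0.79424.
Pooled p̂ = (824+992)/(1082+1249) = 1816/2331 = 0.77906.
SE = √(0.172123 × 0.00172485) = 0.01723.
z = (0.76155 − 0.79424)/0.01723 = -0.03269/0.01723 = -1.897.
p-value = P(Z > -1.897) ≈ 0.9711; since p > α = 0.1, fail to reject H₀.

z = -1.897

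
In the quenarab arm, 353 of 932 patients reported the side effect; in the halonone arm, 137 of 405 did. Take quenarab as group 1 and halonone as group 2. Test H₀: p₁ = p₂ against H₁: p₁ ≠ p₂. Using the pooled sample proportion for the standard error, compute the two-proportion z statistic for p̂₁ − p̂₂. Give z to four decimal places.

p̂₁ = 353/932 = 0.378755, p̂₂ = 137/405 = 0.338272.
Pooled p̂ = (353+137)/(932+405) = 490/1337 = 0.366492.
SE = √(0.232176 × 0.0035421) = 0.028677.
z = (0.378755 − 0.338272)/0.028677 = 0.040483/0.028677 = 1.4117.
Two-sided p-value ≈ 2·Φ(−1.412) = 0.1580.

z = 1.4117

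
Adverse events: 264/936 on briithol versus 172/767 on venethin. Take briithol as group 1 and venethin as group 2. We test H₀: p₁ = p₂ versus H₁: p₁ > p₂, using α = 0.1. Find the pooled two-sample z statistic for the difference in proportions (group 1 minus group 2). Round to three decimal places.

z = 2.719

p̂₁ = 264/936 = 0.28205, p̂₂ = 172/767 = 0.22425.
Pooled p̂ = (264+172)/(936+767) = 436/1703 = 0.25602.
SE = √(p̂(1−p̂)(1/n₁+1/n₂)) = √(0.25602·0.74398·0.00237216) = √(0.000451832) = 0.02126.
z = (0.28205 − 0.22425)/0.02126 = 0.05780/0.02126 = 2.719.
p-value = P(Z > 2.719) ≈ 0.0033. With α = 0.1, reject H₀.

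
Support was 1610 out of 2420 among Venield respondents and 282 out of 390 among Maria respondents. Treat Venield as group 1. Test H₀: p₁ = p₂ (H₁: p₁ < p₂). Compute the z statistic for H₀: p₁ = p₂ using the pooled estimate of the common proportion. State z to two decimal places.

z = -2.26

p̂₁ = 1610/2420 ≈ 0.6653, p̂₂ = 282/390 ≈ 0.7231.
Pooled p̂ = (1610+282)/(2420+390) = 1892/2810 = 0.6733.
SE = √(0.219964 × 0.00297733) = 0.0256.
z = (0.6653 − 0.7231)/0.0256 = -0.0578/0.0256 = -2.26.
p-value = P(Z < -2.258) ≈ 0.0120.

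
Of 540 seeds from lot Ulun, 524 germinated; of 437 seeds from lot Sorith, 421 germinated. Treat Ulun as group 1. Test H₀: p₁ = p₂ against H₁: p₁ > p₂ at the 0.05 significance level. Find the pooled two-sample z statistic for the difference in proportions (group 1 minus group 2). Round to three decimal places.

z = 0.610

p̂₁ = 524/540 = 0.97037, p̂₂ = 421/437 = 0.96339.
Pooled p̂ = (524+421)/(540+437) = 945/977 = 0.96725.
SE = √(0.0316805 × 0.00414018) = 0.01145.
z = (0.97037 − 0.96339)/0.01145 = 0.00698/0.01145 = 0.610.
p-value = P(Z > 0.610) ≈ 0.2710. With α = 0.05, fail to reject H₀.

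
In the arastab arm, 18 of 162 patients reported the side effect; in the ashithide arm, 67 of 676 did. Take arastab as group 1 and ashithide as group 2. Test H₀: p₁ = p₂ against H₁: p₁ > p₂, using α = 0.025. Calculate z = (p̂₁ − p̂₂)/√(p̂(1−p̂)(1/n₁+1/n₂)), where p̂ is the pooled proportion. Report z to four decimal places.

z = 0.4543

p̂₁ = 18/162 ≈ 0.1111111, p̂₂ = 67/676 ≈ 0.0991124.
Pooled p̂ = (18+67)/(162+676) = 85/838 = 0.1014320.
SE = √(p̂(1−p̂)(1/n₁+1/n₂)) = √(0.1014320·0.8985680·0.00765213) = √(0.000697442) = 0.0264091.
z = (0.1111111 − 0.0991124)/0.0264091 = 0.0119987/0.0264091 = 0.4543.
p-value = P(Z > 0.454) ≈ 0.3248; since p > α = 0.025, fail to reject H₀.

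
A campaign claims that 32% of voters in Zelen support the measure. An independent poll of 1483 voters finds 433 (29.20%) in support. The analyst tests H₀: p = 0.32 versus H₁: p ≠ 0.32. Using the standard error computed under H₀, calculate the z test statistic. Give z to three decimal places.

p̂ = 433/1483 = 0.29198.
SE = √(p₀(1−p₀)/n) = √(0.2176/1483) = 0.01211.
z = (0.29198 − 0.32)/0.01211 = -0.02802/0.01211 = -2.314.

z = -2.314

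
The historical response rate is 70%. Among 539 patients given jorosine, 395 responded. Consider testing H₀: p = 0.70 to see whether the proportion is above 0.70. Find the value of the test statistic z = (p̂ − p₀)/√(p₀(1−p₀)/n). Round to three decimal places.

p̂ = 395/539 ≈ 0.73284.
SE = √(p₀(1−p₀)/n) = √(0.21/539) = 0.01974.
z = (0.73284 − 0.7)/0.01974 = 0.03284/0.01974 = 1.664.
p-value = P(Z > 1.664) ≈ 0.0481.

z = 1.664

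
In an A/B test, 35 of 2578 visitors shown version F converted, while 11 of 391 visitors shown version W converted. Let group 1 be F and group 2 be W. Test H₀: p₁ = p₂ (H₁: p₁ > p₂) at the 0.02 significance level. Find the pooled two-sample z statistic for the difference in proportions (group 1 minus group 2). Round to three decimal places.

p̂₁ = 35/2578 = 0.01358, p̂₂ = 11/391 = 0.02813.
Pooled p̂ = (35+11)/(2578+391) = 46/2969 = 0.01549.
SE = √(p̂(1−p̂)(1/n₁+1/n₂)) = √(0.01549·0.98451·0.00294544) = √(4.4928e-05) = 0.00670.
z = (0.01358 − 0.02813)/0.00670 = -0.01455/0.00670 = -2.172.
p-value = P(Z > -2.172) ≈ 0.9851, so at α = 0.02 we fail to reject H₀.

z = -2.172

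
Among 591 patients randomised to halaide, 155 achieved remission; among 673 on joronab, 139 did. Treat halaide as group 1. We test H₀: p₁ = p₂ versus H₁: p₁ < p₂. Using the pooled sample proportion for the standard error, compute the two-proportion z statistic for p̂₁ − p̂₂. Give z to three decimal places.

p̂₁ = 155/591 = 0.26227, p̂₂ = 139/673 = 0.20654.
Pooled p̂ = (155+139)/(591+673) = 294/1264 = 0.23259.
SE = √(0.178495 × 0.00317793) = 0.02382.
z = (0.26227 − 0.20654)/0.02382 = 0.05573/0.02382 = 2.340.

z = 2.340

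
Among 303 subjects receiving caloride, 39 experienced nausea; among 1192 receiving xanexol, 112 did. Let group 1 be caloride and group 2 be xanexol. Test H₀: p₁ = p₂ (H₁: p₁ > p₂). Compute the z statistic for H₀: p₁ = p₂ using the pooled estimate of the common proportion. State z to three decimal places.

p̂₁ = 39/303 ≈ 0.128713, p̂₂ = 112/1192 ≈ 0.093960.
Pooled p̂ = (39+112)/(303+1192) = 151/1495 = 0.101003.
SE = √(0.0908017 × 0.00413926) = 0.019387.
z = (0.128713 − 0.093960)/0.019387 = 0.034753/0.019387 = 1.793.

z = 1.793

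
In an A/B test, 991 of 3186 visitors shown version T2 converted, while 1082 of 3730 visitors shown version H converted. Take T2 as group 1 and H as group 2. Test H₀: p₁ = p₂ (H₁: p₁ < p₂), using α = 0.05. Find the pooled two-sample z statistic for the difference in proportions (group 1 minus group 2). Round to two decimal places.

z = 1.90

p̂₁ = 991/3186 = 0.31105, p̂₂ = 1082/3730 = 0.29008.
Pooled p̂ = (991+1082)/(3186+3730) = 2073/6916 = 0.29974.
SE = √(0.209896 × 0.00058197) = 0.01105.
z = (0.31105 − 0.29008)/0.01105 = 0.02097/0.01105 = 1.90.
p-value = P(Z < 1.897) ≈ 0.9711; since p > α = 0.05, fail to reject H₀.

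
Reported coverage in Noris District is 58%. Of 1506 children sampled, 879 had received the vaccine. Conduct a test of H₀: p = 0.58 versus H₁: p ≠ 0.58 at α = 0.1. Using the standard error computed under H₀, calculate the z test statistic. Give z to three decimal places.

z = 0.288

p̂ = 879/1506 ≈ 0.583665.
Under H₀, SE = √(0.58·0.42/1506) = √(0.000161753) = 0.012718.
z = (0.583665 − 0.58)/0.012718 = 0.003665/0.012718 = 0.288.
p-value = 2·P(Z > 0.288) ≈ 0.7732, so at α = 0.1 we fail to reject H₀.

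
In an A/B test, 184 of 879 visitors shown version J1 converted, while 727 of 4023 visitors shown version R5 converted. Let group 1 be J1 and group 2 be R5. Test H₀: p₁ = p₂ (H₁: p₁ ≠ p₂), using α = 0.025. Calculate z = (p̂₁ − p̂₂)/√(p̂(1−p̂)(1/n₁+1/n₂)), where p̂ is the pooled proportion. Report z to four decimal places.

z = 1.9760

p̂₁ = 184/879 ≈ 0.209329, p̂₂ = 727/4023 ≈ 0.180711.
Pooled p̂ = (184+727)/(879+4023) = 911/4902 = 0.185843.
SE = √(0.151305 × 0.00138623) = 0.014483.
z = (0.209329 − 0.180711)/0.014483 = 0.028618/0.014483 = 1.9760.
Two-sided p-value ≈ 2·Φ(−1.976) = 0.0482; since p > α = 0.025, fail to reject H₀.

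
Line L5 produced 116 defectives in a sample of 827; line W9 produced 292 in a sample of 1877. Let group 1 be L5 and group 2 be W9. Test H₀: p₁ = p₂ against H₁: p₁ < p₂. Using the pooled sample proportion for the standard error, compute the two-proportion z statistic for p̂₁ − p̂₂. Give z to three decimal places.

z = -1.024

p̂₁ = 116/827 = 0.14027, p̂₂ = 292/1877 = 0.15557.
Pooled p̂ = (116+292)/(827+1877) = 408/2704 = 0.15089.
SE = √(0.128121 × 0.00174195) = 0.01494.
z = (0.14027 − 0.15557)/0.01494 = -0.01530/0.01494 = -1.024.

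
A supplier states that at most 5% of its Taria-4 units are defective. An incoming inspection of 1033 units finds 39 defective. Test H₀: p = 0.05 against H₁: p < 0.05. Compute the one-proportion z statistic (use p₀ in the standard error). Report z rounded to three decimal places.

p̂ = 39/1033 ≈ 0.037754.
SE = √(p₀(1−p₀)/n) = √(0.0475/1033) = 0.006781.
z = (0.037754 − 0.05)/0.006781 = -0.012246/0.006781 = -1.806.

z = -1.806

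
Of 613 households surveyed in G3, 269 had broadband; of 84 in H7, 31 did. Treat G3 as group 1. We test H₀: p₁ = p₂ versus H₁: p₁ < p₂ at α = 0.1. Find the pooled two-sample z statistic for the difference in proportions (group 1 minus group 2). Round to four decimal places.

p̂₁ = 269/613 = 0.438825, p̂₂ = 31/84 = 0.369048.
Pooled p̂ = (269+31)/(613+84) = 300/697 = 0.430416.
SE = √(0.245158 × 0.0135361) = 0.057606.
z = (0.438825 − 0.369048)/0.057606 = 0.069777/0.057606 = 1.2113.
p-value = P(Z < 1.211) ≈ 0.8871, so at α = 0.1 we fail to reject H₀.

z = 1.2113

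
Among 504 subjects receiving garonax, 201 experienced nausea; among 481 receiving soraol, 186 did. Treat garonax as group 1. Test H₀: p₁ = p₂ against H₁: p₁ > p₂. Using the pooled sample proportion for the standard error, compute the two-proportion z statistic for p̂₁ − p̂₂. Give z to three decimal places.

p̂₁ = 201/504 ≈ 0.39881, p̂₂ = 186/481 ≈ 0.38669.
Pooled p̂ = (201+186)/(504+481) = 387/985 = 0.39289.
SE = √(0.238528 × 0.00406313) = 0.03113.
z = (0.39881 − 0.38669)/0.03113 = 0.01212/0.03113 = 0.389.
p-value = P(Z > 0.389) ≈ 0.3486.

z = 0.389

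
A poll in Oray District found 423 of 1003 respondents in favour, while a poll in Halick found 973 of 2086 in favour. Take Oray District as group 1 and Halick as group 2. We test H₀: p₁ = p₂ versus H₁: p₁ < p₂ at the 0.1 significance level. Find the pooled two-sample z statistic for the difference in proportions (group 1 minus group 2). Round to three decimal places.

z = -2.338

p̂₁ = 423/1003 = 0.42173, p̂₂ = 973/2086 = 0.46644.
Pooled p̂ = (423+973)/(1003+2086) = 1396/3089 = 0.45193.
SE = √(0.247689 × 0.0014764) = 0.01912.
z = (0.42173 − 0.46644)/0.01912 = -0.04471/0.01912 = -2.338.
p-value = P(Z < -2.338) ≈ 0.0097; since p < α = 0.1, reject H₀.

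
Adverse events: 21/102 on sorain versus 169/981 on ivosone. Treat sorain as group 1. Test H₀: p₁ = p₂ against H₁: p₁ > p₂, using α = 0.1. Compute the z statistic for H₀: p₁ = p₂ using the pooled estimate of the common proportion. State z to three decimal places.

p̂₁ = 21/102 ≈ 0.20588, p̂₂ = 169/981 ≈ 0.17227.
Pooled p̂ = (21+169)/(102+981) = 190/1083 = 0.17544.
SE = √(p̂(1−p̂)(1/n₁+1/n₂)) = √(0.17544·0.82456·0.0108233) = √(0.0015657) = 0.03957.
z = (0.20588 − 0.17227)/0.03957 = 0.03361/0.03957 = 0.849.
p-value = P(Z > 0.849) ≈ 0.1978; since p > α = 0.1, fail to reject H₀.

z = 0.849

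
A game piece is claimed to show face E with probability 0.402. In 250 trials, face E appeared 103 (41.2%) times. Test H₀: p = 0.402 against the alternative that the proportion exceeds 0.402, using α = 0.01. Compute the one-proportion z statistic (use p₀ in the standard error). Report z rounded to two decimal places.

p̂ = 103/250 = 0.4120.
SE = √(p₀(1−p₀)/n) = √(0.2404/250) = 0.0310.
z = (0.4120 − 0.402)/0.0310 = 0.0100/0.0310 = 0.32.
p-value = P(Z > 0.322) ≈ 0.3735, so at α = 0.01 we fail to reject H₀.

z = 0.32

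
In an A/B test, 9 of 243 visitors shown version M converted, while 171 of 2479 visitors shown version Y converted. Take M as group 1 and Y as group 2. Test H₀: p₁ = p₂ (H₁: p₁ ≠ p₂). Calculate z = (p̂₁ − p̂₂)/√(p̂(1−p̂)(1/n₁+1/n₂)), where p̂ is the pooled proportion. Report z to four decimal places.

p̂₁ = 9/243 = 0.0370370, p̂₂ = 171/2479 = 0.0689794.
Pooled p̂ = (9+171)/(243+2479) = 180/2722 = 0.0661278.
SE = √(p̂(1−p̂)(1/n₁+1/n₂)) = √(0.0661278·0.9338722·0.00451861) = √(0.000279047) = 0.0167047.
z = (0.0370370 − 0.0689794)/0.0167047 = -0.0319424/0.0167047 = -1.9122.
Two-sided p-value ≈ 2·Φ(−1.912) = 0.0559.

z = -1.9122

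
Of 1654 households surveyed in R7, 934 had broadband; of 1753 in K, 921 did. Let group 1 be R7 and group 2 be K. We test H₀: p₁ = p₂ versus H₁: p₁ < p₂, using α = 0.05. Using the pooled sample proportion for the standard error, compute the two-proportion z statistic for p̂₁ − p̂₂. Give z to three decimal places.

p̂₁ = 934/1654 ≈ 0.56469, p̂₂ = 921/1753 ≈ 0.52539.
Pooled p̂ = (934+921)/(1654+1753) = 1855/3407 = 0.54447.
SE = √(0.248023 × 0.00117505) = 0.01707.
z = (0.56469 − 0.52539)/0.01707 = 0.03930/0.01707 = 2.302.
p-value = P(Z < 2.302) ≈ 0.9893; since p > α = 0.05, fail to reject H₀.

z = 2.302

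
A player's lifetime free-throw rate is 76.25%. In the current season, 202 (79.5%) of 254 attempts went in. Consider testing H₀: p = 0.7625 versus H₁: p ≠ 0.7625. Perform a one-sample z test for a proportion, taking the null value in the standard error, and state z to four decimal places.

z = 1.2275

p̂ = 202/254 ≈ 0.795276.
SE = √(p₀(1−p₀)/n) = √(0.18109/254) = 0.026701.
z = (0.795276 − 0.7625)/0.026701 = 0.032776/0.026701 = 1.2275.
p-value = 2·P(Z > 1.227) ≈ 0.2196.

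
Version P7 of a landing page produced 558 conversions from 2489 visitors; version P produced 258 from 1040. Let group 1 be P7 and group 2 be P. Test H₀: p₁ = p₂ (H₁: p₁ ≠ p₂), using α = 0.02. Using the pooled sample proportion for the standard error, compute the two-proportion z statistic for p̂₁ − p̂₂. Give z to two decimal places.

p̂₁ = 558/2489 = 0.2242, p̂₂ = 258/1040 = 0.2481.
Pooled p̂ = (558+258)/(2489+1040) = 816/3529 = 0.2312.
SE = √(p̂(1−p̂)(1/n₁+1/n₂)) = √(0.2312·0.7688·0.00136331) = √(0.000242343) = 0.0156.
z = (0.2242 − 0.2481)/0.0156 = -0.0239/0.0156 = -1.53.
p-value = 2·P(Z > 1.535) ≈ 0.1249; since p > α = 0.02, fail to reject H₀.

z = -1.53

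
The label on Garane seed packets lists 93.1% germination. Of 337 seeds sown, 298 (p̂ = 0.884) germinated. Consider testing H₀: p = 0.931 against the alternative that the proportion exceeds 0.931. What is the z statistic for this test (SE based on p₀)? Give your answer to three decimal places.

z = -3.384

p̂ = 298/337 = 0.88427.
Standard error under H₀: √(0.931×0.069/337) = 0.01381.
z = (0.88427 − 0.931)/0.01381 = -0.04673/0.01381 = -3.384.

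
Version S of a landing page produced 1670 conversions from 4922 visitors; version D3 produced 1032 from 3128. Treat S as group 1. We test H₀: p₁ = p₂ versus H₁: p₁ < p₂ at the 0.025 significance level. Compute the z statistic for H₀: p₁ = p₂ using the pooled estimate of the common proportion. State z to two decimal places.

z = 0.87

p̂₁ = 1670/4922 ≈ 0.3393, p̂₂ = 1032/3128 ≈ 0.3299.
Pooled p̂ = (1670+1032)/(4922+3128) = 2702/8050 = 0.3357.
SE = √(p̂(1−p̂)(1/n₁+1/n₂)) = √(0.3357·0.6643·0.000522863) = √(0.000116593) = 0.0108.
z = (0.3393 − 0.3299)/0.0108 = 0.0094/0.0108 = 0.87.
p-value = P(Z < 0.868) ≈ 0.8072, so at α = 0.025 we fail to reject H₀.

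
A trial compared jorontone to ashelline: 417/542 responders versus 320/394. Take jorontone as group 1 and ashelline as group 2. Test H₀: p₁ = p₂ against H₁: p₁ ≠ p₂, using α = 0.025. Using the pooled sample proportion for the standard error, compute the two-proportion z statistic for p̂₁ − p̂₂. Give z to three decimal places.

p̂₁ = 417/542 ≈ 0.76937, p̂₂ = 320/394 ≈ 0.81218.
Pooled p̂ = (417+320)/(542+394) = 737/936 = 0.78739.
SE = √(p̂(1−p̂)(1/n₁+1/n₂)) = √(0.78739·0.21261·0.00438309) = √(0.000733752) = 0.02709.
z = (0.76937 − 0.81218)/0.02709 = -0.04281/0.02709 = -1.580.
p-value = 2·P(Z > 1.580) ≈ 0.1140; since p > α = 0.025, fail to reject H₀.

z = -1.580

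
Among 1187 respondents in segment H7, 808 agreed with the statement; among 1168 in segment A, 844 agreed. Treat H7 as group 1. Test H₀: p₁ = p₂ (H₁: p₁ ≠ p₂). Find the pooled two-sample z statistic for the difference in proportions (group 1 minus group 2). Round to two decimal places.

z = -2.22

p̂₁ = 808/1187 ≈ 0.6807, p̂₂ = 844/1168 ≈ 0.7226.
Pooled p̂ = (808+844)/(1187+1168) = 1652/2355 = 0.7015.
SE = √(0.209403 × 0.00169862) = 0.0189.
z = (0.6807 − 0.7226)/0.0189 = -0.0419/0.0189 = -2.22.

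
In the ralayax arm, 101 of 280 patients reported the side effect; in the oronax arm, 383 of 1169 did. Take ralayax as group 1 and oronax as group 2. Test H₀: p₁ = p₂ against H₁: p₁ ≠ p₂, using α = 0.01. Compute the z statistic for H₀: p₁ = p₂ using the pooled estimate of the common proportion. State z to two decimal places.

z = 1.05

p̂₁ = 101/280 = 0.3607, p̂₂ = 383/1169 = 0.3276.
Pooled p̂ = (101+383)/(280+1169) = 484/1449 = 0.3340.
SE = √(0.222452 × 0.00442686) = 0.0314.
z = (0.3607 − 0.3276)/0.0314 = 0.0331/0.0314 = 1.05.
p-value = 2·P(Z > 1.054) ≈ 0.2918, so at α = 0.01 we fail to reject H₀.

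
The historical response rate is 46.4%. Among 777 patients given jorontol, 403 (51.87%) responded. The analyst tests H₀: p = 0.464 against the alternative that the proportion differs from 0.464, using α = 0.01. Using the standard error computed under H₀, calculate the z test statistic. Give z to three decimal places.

p̂ = 403/777 = 0.51866.
Under H₀, SE = √(0.464·0.536/777) = √(0.000320082) = 0.01789.
z = (0.51866 − 0.464)/0.01789 = 0.05466/0.01789 = 3.055.
Two-sided p-value ≈ 2·Φ(−3.055) = 0.0022, so at α = 0.01 we reject H₀.

z = 3.055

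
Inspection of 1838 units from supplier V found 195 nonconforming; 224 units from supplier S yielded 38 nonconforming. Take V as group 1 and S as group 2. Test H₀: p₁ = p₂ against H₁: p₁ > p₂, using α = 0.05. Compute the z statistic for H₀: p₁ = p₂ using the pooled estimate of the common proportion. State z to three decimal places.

z = -2.836

p̂₁ = 195/1838 ≈ 0.106094, p̂₂ = 38/224 ≈ 0.169643.
Pooled p̂ = (195+38)/(1838+224) = 233/2062 = 0.112997.
SE = √(0.100229 × 0.00500836) = 0.022405.
z = (0.106094 − 0.169643)/0.022405 = -0.063549/0.022405 = -2.836.
p-value = P(Z > -2.836) ≈ 0.9977; since p > α = 0.05, fail to reject H₀.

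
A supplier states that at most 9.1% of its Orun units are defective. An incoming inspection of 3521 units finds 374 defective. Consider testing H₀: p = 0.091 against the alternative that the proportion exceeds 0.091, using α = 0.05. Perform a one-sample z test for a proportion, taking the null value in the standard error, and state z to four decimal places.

z = 3.1401

p̂ = 374/3521 ≈ 0.106220.
Under H₀, SE = √(0.091·0.909/3521) = √(2.3493e-05) = 0.004847.
z = (0.106220 − 0.091)/0.004847 = 0.015220/0.004847 = 3.1401.
p-value = P(Z > 3.140) ≈ 0.0008; since p < α = 0.05, reject H₀.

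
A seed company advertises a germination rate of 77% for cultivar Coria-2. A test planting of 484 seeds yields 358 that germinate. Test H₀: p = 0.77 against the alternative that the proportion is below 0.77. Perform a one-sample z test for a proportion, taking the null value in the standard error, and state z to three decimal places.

z = -1.586

p̂ = 358/484 ≈ 0.739669.
Standard error under H₀: √(0.77×0.23/484) = 0.019129.
z = (0.739669 − 0.77)/0.019129 = -0.030331/0.019129 = -1.586.
p-value = P(Z < -1.586) ≈ 0.0564.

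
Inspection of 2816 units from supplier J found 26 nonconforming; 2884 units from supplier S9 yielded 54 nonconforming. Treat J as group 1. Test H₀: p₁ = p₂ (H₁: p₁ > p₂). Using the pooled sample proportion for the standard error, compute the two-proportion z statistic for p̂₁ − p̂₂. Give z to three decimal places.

p̂₁ = 26/2816 ≈ 0.0092330, p̂₂ = 54/2884 ≈ 0.0187240.
Pooled p̂ = (26+54)/(2816+2884) = 80/5700 = 0.0140351.
SE = √(p̂(1−p̂)(1/n₁+1/n₂)) = √(0.0140351·0.9859649·0.000701854) = √(9.71233e-06) = 0.0031165.
z = (0.0092330 − 0.0187240)/0.0031165 = -0.0094910/0.0031165 = -3.045.
p-value = P(Z > -3.045) ≈ 0.9988.

z = -3.045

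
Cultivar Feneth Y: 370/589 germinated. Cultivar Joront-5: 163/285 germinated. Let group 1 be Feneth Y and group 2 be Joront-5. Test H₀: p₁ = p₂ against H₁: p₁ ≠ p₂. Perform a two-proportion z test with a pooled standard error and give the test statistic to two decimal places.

z = 1.60

p̂₁ = 370/589 = 0.6282, p̂₂ = 163/285 = 0.5719.
Pooled p̂ = (370+163)/(589+285) = 533/874 = 0.6098.
SE = √(0.237935 × 0.00520656) = 0.0352.
z = (0.6282 − 0.5719)/0.0352 = 0.0563/0.0352 = 1.60.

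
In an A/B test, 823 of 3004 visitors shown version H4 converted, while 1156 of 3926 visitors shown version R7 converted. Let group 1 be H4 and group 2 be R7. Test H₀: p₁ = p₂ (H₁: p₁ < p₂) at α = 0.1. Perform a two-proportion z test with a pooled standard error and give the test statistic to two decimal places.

p̂₁ = 823/3004 ≈ 0.2740, p̂₂ = 1156/3926 ≈ 0.2944.
Pooled p̂ = (823+1156)/(3004+3926) = 1979/6930 = 0.2856.
SE = √(p̂(1−p̂)(1/n₁+1/n₂)) = √(0.2856·0.7144·0.000587602) = √(0.000119882) = 0.0109.
z = (0.2740 − 0.2944)/0.0109 = -0.0204/0.0109 = -1.87.
p-value = P(Z < -1.870) ≈ 0.0307, so at α = 0.1 we reject H₀.

z = -1.87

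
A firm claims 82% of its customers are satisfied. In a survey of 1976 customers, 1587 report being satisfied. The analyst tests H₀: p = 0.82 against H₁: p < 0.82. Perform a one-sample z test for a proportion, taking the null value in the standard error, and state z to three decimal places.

z = -1.951

p̂ = 1587/1976 = 0.80314.
SE = √(p₀(1−p₀)/n) = √(0.1476/1976) = 0.00864.
z = (0.80314 − 0.82)/0.00864 = -0.01686/0.00864 = -1.951.
p-value = P(Z < -1.951) ≈ 0.0255.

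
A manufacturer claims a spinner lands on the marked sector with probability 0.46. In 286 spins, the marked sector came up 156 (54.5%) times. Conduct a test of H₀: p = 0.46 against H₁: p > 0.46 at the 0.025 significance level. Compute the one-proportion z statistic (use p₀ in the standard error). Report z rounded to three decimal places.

p̂ = 156/286 = 0.54545.
Under H₀, SE = √(0.46·0.54/286) = √(0.000868531) = 0.02947.
z = (0.54545 − 0.46)/0.02947 = 0.08545/0.02947 = 2.900.
p-value = P(Z > 2.900) ≈ 0.0019; since p < α = 0.025, reject H₀.

z = 2.900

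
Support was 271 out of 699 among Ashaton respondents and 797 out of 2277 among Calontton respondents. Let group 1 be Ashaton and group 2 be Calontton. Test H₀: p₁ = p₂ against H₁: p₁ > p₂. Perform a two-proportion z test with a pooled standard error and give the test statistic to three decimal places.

z = 1.816

p̂₁ = 271/699 ≈ 0.387697, p̂₂ = 797/2277 ≈ 0.350022.
Pooled p̂ = (271+797)/(699+2277) = 1068/2976 = 0.358871.
SE = √(p̂(1−p̂)(1/n₁+1/n₂)) = √(0.358871·0.641129·0.00186979) = √(0.000430206) = 0.020741.
z = (0.387697 − 0.350022)/0.020741 = 0.037675/0.020741 = 1.816.
p-value = P(Z > 1.816) ≈ 0.0347.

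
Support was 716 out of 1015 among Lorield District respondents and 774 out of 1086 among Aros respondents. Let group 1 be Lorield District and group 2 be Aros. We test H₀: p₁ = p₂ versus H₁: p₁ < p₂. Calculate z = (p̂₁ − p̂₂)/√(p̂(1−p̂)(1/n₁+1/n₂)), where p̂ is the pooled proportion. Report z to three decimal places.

p̂₁ = 716/1015 ≈ 0.70542, p̂₂ = 774/1086 ≈ 0.71271.
Pooled p̂ = (716+774)/(1015+1086) = 1490/2101 = 0.70919.
SE = √(0.206241 × 0.00190603) = 0.01983.
z = (0.70542 − 0.71271)/0.01983 = -0.00729/0.01983 = -0.368.
p-value = P(Z < -0.368) ≈ 0.3566.

z = -0.368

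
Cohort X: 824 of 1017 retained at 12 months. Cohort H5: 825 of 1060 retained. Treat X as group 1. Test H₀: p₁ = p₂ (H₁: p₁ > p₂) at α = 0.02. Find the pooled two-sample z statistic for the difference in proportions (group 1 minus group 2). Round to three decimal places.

z = 1.798

p̂₁ = 824/1017 = 0.810226, p̂₂ = 825/1060 = 0.778302.
Pooled p̂ = (824+825)/(1017+1060) = 1649/2077 = 0.793934.
SE = √(p̂(1−p̂)(1/n₁+1/n₂)) = √(0.793934·0.206066·0.00192668) = √(0.000315211) = 0.017754.
z = (0.810226 − 0.778302)/0.017754 = 0.031924/0.017754 = 1.798.
p-value = P(Z > 1.798) ≈ 0.0361, so at α = 0.02 we fail to reject H₀.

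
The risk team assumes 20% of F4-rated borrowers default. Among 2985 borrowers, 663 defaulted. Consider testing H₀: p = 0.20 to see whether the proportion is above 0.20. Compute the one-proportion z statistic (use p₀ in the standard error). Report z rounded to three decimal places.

z = 3.020

p̂ = 663/2985 ≈ 0.22211.
Standard error under H₀: √(0.2×0.8/2985) = 0.00732.
z = (0.22211 − 0.2)/0.00732 = 0.02211/0.00732 = 3.020.
p-value = P(Z > 3.020) ≈ 0.0013.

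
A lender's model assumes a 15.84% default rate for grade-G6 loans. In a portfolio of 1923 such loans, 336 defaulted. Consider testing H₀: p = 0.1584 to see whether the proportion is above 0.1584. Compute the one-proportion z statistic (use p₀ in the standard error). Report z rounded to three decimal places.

p̂ = 336/1923 = 0.174727.
Standard error under H₀: √(0.1584×0.8416/1923) = 0.008326.
z = (0.174727 − 0.1584)/0.008326 = 0.016327/0.008326 = 1.961.
p-value = P(Z > 1.961) ≈ 0.0249.

z = 1.961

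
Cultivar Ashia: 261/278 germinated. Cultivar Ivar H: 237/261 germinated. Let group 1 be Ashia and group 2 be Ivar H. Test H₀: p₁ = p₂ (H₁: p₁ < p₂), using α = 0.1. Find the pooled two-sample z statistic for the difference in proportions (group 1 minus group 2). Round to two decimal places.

z = 1.35

p̂₁ = 261/278 ≈ 0.9388, p̂₂ = 237/261 ≈ 0.9080.
Pooled p̂ = (261+237)/(278+261) = 498/539 = 0.9239.
SE = √(p̂(1−p̂)(1/n₁+1/n₂)) = √(0.9239·0.0761·0.00742854) = √(0.000522082) = 0.0228.
z = (0.9388 − 0.9080)/0.0228 = 0.0308/0.0228 = 1.35.
p-value = P(Z < 1.348) ≈ 0.9112, so at α = 0.1 we fail to reject H₀.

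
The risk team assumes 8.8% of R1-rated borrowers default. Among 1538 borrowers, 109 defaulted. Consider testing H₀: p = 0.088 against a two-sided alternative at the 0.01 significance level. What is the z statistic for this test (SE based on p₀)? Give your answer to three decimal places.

z = -2.371

p̂ = 109/1538 ≈ 0.070871.
SE = √(p₀(1−p₀)/n) = √(0.080256/1538) = 0.007224.
z = (0.070871 − 0.088)/0.007224 = -0.017129/0.007224 = -2.371.
p-value = 2·P(Z > 2.371) ≈ 0.0177. With α = 0.01, fail to reject H₀.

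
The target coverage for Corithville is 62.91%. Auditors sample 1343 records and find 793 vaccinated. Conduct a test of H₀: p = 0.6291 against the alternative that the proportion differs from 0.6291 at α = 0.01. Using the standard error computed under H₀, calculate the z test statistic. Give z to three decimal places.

p̂ = 793/1343 ≈ 0.59047.
Standard error under H₀: √(0.6291×0.3709/1343) = 0.01318.
z = (0.59047 − 0.6291)/0.01318 = -0.03863/0.01318 = -2.931.
p-value = 2·P(Z > 2.931) ≈ 0.0034, so at α = 0.01 we reject H₀.

z = -2.931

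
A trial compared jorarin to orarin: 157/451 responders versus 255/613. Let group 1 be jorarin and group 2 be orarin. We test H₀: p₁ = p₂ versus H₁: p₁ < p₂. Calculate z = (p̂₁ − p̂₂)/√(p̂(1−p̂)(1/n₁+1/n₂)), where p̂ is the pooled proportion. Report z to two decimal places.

z = -2.25

p̂₁ = 157/451 ≈ 0.3481, p̂₂ = 255/613 ≈ 0.4160.
Pooled p̂ = (157+255)/(451+613) = 412/1064 = 0.3872.
SE = √(0.23728 × 0.00384862) = 0.0302.
z = (0.3481 − 0.4160)/0.0302 = -0.0679/0.0302 = -2.25.
p-value = P(Z < -2.246) ≈ 0.0124.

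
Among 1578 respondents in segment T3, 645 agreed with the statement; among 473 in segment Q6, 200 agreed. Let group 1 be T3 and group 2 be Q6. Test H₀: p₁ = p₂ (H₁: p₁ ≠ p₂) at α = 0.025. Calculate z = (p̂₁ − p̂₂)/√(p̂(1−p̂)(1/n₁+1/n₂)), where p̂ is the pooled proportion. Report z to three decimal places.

z = -0.546

p̂₁ = 645/1578 = 0.40875, p̂₂ = 200/473 = 0.42283.
Pooled p̂ = (645+200)/(1578+473) = 845/2051 = 0.41199.
SE = √(p̂(1−p̂)(1/n₁+1/n₂)) = √(0.41199·0.58801·0.00274788) = √(0.000665687) = 0.02580.
z = (0.40875 − 0.42283)/0.02580 = -0.01408/0.02580 = -0.546.
p-value = 2·P(Z > 0.546) ≈ 0.5851, so at α = 0.025 we fail to reject H₀.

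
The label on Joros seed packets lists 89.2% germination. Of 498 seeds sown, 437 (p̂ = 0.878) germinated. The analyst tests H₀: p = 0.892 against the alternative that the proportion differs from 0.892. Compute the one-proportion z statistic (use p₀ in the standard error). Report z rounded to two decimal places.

z = -1.04

p̂ = 437/498 ≈ 0.8775.
Standard error under H₀: √(0.892×0.108/498) = 0.0139.
z = (0.8775 − 0.892)/0.0139 = -0.0145/0.0139 = -1.04.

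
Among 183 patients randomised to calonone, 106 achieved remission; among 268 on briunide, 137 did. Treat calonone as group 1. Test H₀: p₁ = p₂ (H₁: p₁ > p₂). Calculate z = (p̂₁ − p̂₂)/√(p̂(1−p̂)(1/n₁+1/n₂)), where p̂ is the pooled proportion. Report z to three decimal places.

p̂₁ = 106/183 = 0.57923, p̂₂ = 137/268 = 0.51119.
Pooled p̂ = (106+137)/(183+268) = 243/451 = 0.53880.
SE = √(0.248494 × 0.00919582) = 0.04780.
z = (0.57923 − 0.51119)/0.04780 = 0.06804/0.04780 = 1.423.
p-value = P(Z > 1.423) ≈ 0.0773.

z = 1.423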